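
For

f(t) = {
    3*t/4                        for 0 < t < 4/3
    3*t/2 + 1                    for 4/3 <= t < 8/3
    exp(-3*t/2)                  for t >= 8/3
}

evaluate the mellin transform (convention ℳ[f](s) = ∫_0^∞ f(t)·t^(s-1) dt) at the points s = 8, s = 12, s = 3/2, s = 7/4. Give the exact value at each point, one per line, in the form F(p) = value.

F(8) = 66842624*exp(-4)/6561 + 28614656/19683
F(12) = 38809894912/767637 + 8918584524800*exp(-4)/531441
F(3/2) = sqrt(3)*(15*sqrt(2)*(sqrt(pi)*exp(4)*erfc(2) + 4) + 32*(-4 + 17*sqrt(2))*exp(4))*exp(-4)/135
F(7/4) = 2*3**(1/4)*(-288*sqrt(2) + 77*2**(3/4)*uppergamma(7/4, 4) + 2496*2**(1/4))/693

remove the common scale on t first: t/2 on [0, 2); t + 1 on [2, 4); exp(-t) on [4, ∞)
the common scale on t comes off first: t on [0, 1); 2*t + 1 on [1, 2); exp(-2*t) on [2, ∞)
cuts at 4/3, 8/3: linearity sums the 3 kernel integrals
between 0 and 4/3 the integrand is 3*t/4·t^(s-1)
piece [4/3, 8/3): integrate (3*t/2 + 1) against the kernel
∫ over [8/3, ∞) of exp(-3*t/2)·t^(s-1) joins the sum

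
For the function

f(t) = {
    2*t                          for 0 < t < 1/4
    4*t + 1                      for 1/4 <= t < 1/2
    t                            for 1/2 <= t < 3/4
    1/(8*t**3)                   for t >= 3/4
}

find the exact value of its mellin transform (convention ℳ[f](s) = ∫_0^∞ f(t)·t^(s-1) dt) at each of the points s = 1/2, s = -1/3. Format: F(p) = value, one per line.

F(1/2) = -7/6 + 167*sqrt(3)/540 + 3*sqrt(2)/2
F(-1/3) = 2**(2/3)*(-405*2**(2/3) + 437*3**(2/3) + 2430)/1080

reversing the common scale on t: t on [0, 1/2); 2*t + 1 on [1/2, 1); t/2 on [1, 3/2); …
linearity at 1/4, 1/2, 3/4 turns ℳ[f](s) into 4 summed integrals
between 0 and 1/4 the integrand is 2*t·t^(s-1)
∫ over [1/4, 1/2) of (4*t + 1)·t^(s-1) joins the sum
segment [1/2, 3/4) carries t; integrate it
on [3/4, ∞) integrate f = 1/(8*t**3) against the kernel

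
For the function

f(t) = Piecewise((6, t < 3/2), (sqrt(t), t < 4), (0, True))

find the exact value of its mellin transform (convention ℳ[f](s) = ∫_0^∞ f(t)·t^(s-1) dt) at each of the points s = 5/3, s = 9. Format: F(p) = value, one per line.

F(5/3) = -27*2**(5/6)*3**(1/6)/52 + 27*2**(1/3)*3**(2/3)/10 + 96*2**(1/3)/13
F(9) = 268560115/4864 - 19683*sqrt(6)/9728

decompose at 3/2; ℳ[f](s) sums the 2 pieces' integrals
between 0 and 3/2 the integrand is 6·t^(s-1)
∫ over [3/2, 4) of sqrt(t)·t^(s-1) joins the sum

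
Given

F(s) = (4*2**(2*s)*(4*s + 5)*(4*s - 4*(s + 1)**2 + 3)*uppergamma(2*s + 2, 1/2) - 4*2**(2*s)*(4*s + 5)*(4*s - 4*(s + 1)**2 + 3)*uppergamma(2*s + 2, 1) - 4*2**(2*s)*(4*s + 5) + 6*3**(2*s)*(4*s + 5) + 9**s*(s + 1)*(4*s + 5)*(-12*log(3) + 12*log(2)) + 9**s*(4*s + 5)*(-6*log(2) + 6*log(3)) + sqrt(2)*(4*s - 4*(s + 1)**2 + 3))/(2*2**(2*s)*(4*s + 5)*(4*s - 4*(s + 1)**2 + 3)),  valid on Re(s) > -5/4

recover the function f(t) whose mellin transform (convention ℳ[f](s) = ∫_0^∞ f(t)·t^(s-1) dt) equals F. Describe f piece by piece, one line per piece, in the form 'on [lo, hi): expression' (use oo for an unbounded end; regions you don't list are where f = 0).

peel off the shared t-power: t**(3/4) on [0, 1/4); sqrt(t)*exp(-sqrt(t)) on [1/4, 1); log(sqrt(t)) on [1, 9/4)
undo the shared t-power: t**(1/4) on [0, 1/4); exp(-sqrt(t)) on [1/4, 1); log(sqrt(t))/sqrt(t) on [1, 9/4)
strip the power substitution: sqrt(t) on [0, 1/2); exp(-t) on [1/2, 1); log(t)/t on [1, 3/2)
f breaks at 1/4, 1 into 3 integrals to sum
over [0, 1/4), the kernel integral of t**(5/4) enters the sum
∫ t*exp(-sqrt(t))·t^(s-1) over [1/4, 1)
for t in [1, 9/4): the term is ∫ sqrt(t)*log(sqrt(t))·t^(s-1)

on [0, 1/4): t**(5/4)
on [1/4, 1): t*exp(-sqrt(t))
on [1, 9/4): sqrt(t)*log(sqrt(t))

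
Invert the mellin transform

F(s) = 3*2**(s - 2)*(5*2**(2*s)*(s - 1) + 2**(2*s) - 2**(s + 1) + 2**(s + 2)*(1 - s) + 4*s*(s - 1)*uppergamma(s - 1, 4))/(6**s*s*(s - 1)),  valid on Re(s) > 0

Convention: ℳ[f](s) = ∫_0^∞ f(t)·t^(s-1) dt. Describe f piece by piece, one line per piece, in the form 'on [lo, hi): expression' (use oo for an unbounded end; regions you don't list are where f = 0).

on [0, 2/3): 3/2
on [2/3, 4/3): (3*t + 1)/t
on [4/3, oo): exp(-3*t)/t

the shared t-power comes off first: 3*t/2 on [0, 2/3); 3*t + 1 on [2/3, 4/3); exp(-3*t) on [4/3, ∞)
peel off the common scale on t: t on [0, 1); 2*t + 1 on [1, 2); exp(-2*t) on [2, ∞)
linearity at 2/3, 4/3 turns ℳ[f](s) into 3 summed integrals
over [0, 2/3), the kernel integral of 3/2 enters the sum
∫ (3*t + 1)/t·t^(s-1) over [2/3, 4/3)
for t in [4/3, ∞): the term is ∫ exp(-3*t)/t·t^(s-1)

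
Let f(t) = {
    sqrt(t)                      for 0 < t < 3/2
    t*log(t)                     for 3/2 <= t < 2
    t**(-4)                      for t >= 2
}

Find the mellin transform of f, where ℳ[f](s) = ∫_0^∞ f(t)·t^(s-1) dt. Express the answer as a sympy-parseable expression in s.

(-32*2**(2*s)*(s - 4)*(2*s + 1) + 3**s*s*(s - 4)*(2*s + 1)*(-24*log(3) + 24*log(2)) + 3**s*(s - 4)*(2*s + 1)*(-24*log(3) + 24*log(2)) + 24*3**s*(s - 4)*(2*s + 1) + 16*3**s*sqrt(6)*(s - 4)*(s**2 + 2*s + 1) + 32*4**s*s*(s - 4)*(2*s + 1)*log(2) + 32*4**s*(s - 4)*(2*s + 1)*log(2) - 4**s*(2*s + 1)*(s**2 + 2*s + 1))/(16*2**s*(s - 4)*(2*s + 1)*(s**2 + 2*s + 1))
  -1/2 < Re(s) < 4

breakpoints 3/2, 2: one integral from each of the 3 segments
between 0 and 3/2 the integrand is sqrt(t)·t^(s-1)
∫ over [3/2, 2) of t*log(t)·t^(s-1) joins the sum
[2, ∞) adds the kernel integral of t**(-4)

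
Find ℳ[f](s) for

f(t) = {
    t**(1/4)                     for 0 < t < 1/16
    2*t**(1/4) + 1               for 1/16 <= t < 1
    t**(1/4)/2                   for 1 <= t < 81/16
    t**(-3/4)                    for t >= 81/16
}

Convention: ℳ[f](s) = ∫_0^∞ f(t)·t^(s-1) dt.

peel off the power substitution: sqrt(t) on [0, 1/4); 2*sqrt(t) + 1 on [1/4, 1); sqrt(t)/2 on [1, 9/4); …
undo the power substitution: t on [0, 1/2); 2*t + 1 on [1/2, 1); t/2 on [1, 3/2); …
f breaks at 1/16, 1, 81/16 into 4 integrals to sum
segment [0, 1/16) carries t**(1/4); integrate it
the [1/16, 1) slice contributes ∫ (2*t**(1/4) + 1)·t^(s-1) dt
∫ over [1, 81/16) of t**(1/4)/2·t^(s-1) joins the sum
over [81/16, ∞), the kernel integral of t**(-3/4) enters the sum

(16**s*(4*s - 3) + 10*2**(4*s)*s*(4*s - 3) + 3*3**(4*s)*s*(4*s - 3) - 32*81**s*s*(4*s + 1)/27 - 6*s*(4*s - 3) - 4*s + 3)/(16**s*s*(4*s - 3)*(4*s + 1))
  -1/4 < Re(s) < 3/4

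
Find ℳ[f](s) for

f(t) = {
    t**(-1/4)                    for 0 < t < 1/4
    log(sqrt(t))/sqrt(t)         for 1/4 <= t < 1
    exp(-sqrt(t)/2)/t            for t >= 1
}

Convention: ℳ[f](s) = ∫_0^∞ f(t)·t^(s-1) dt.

remove the shared t-power first: t**(3/4) on [0, 1/4); sqrt(t)*log(sqrt(t)) on [1/4, 1); exp(-sqrt(t)/2) on [1, ∞)
invert the power substitution to get t**(3/2) on [0, 1/2); t*log(t) on [1/2, 1); exp(-t/2) on [1, ∞)
summing 3 kernel integrals split by 1/4, 1 yields ℳ[f](s)
on [0, 1/4): add ∫ t**(-1/4)·t^(s-1) dt
on [1/4, 1) integrate f = log(sqrt(t))/sqrt(t) against the kernel
segment [1, ∞) carries exp(-sqrt(t)/2)/t; integrate it

2**(-2*s - 1)*(16**s*(4*s - 1)*(4*s + 4*(s - 1)**2 - 3)*uppergamma(2*s - 2, 1/2) + 2**(2*s + 2)*(1 - 4*s) + 32*s + 16*(s - 1)*(4*s - 1)*log(2) + 8*(4*s - 1)*log(2) + sqrt(2)*(32*s + 32*(s - 1)**2 - 24) - 8)/((4*s - 1)*(4*s + 4*(s - 1)**2 - 3))
  Re(s) > 1/4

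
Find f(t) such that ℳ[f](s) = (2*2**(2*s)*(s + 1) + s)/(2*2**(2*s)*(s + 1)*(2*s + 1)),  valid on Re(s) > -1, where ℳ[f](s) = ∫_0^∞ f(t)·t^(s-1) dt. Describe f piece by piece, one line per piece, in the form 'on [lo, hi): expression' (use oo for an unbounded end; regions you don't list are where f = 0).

on [0, 1/4): 2*t
on [1/4, 1): sqrt(t)/2

reversing the shared t-power: 2*sqrt(t) on [0, 1/4); 1/2 on [1/4, 1)
the power substitution comes off first: 2*t on [0, 1/2); 1/2 on [1/2, 1)
remove the common scale on t first: t on [0, 1); 1/2 on [1, 2)
slice at 1/4, transform all 2 pieces, and sum them
on [0, 1/4): add ∫ 2*t·t^(s-1) dt
segment [1/4, 1) carries sqrt(t)/2; integrate it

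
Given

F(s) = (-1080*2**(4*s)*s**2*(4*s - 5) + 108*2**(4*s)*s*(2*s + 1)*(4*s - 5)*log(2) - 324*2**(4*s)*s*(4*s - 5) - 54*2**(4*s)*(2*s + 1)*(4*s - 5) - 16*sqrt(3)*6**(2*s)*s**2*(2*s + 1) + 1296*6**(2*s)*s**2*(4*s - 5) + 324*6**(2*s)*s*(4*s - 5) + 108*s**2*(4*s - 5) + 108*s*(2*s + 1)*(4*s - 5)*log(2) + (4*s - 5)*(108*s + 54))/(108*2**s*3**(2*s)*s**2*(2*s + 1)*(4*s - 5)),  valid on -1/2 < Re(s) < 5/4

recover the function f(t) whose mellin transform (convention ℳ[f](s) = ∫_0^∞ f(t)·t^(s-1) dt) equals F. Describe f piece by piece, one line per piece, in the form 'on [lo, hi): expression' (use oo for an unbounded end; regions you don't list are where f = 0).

on [0, 1/18): 3*sqrt(2)*sqrt(t)/2
on [1/18, 8/9): log(3*sqrt(2)*sqrt(t)/2)
on [8/9, 2): 3*sqrt(2)*sqrt(t)/2 + 3
on [2, oo): 2*2**(1/4)*sqrt(3)/(27*t**(5/4))

reversing the common scale on t: 3*sqrt(t)/2 on [0, 1/9); log(3*sqrt(t)/2) on [1/9, 16/9); 3*sqrt(t)/2 + 3 on [16/9, 4); …
peel off the power substitution: 3*t/2 on [0, 1/3); log(3*t/2) on [1/3, 4/3); 3*t/2 + 3 on [4/3, 2); …
the common scale on t comes off first: t on [0, 1/2); log(t) on [1/2, 2); t + 3 on [2, 3); …
slice at 1/18, 8/9, 2, transform all 4 pieces, and sum them
piece [0, 1/18): integrate 3*sqrt(2)*sqrt(t)/2 against the kernel
on [1/18, 8/9) integrate f = log(3*sqrt(2)*sqrt(t)/2) against the kernel
the [8/9, 2) slice contributes ∫ (3*sqrt(2)*sqrt(t)/2 + 3)·t^(s-1) dt
between 2 and ∞ the integrand is 2*2**(1/4)*sqrt(3)/(27*t**(5/4))·t^(s-1)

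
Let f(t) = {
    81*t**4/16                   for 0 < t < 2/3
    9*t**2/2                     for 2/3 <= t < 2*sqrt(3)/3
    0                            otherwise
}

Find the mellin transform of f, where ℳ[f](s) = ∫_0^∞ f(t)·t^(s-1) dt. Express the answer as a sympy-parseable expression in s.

strip the common scale on t: t**4 on [0, 1); 2*t**2 on [1, sqrt(3))
invert the power substitution to get t**2 on [0, 1); 2*t on [1, 3)
the shared t-power comes off first: t**(3/2) on [0, 1); 2*sqrt(t) on [1, 3)
breakpoints 2/3: one integral from each of the 2 segments
over [0, 2/3), the kernel integral of 81*t**4/16 enters the sum
segment 2/3 to 2*sqrt(3)/3 holds 9*t**2/2; add its integral

(2/3)**s*(6*3**(s/2)*(s + 4) - s - 6)/((s + 2)*(s + 4))
  Re(s) > -4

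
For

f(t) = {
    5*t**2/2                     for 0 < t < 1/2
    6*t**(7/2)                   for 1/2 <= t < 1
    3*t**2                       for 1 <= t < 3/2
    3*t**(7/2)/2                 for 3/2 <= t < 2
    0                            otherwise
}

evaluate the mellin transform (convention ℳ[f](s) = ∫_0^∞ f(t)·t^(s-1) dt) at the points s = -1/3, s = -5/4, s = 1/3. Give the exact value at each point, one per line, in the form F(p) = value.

F(-1/3) = -243*2**(5/6)*3**(1/6)/304 - 9*2**(5/6)/76 + 9/95 + 3*2**(1/3)/8 + 27*2**(1/3)*3**(2/3)/20 + 72*2**(1/6)/19
F(-5/4) = -3*2**(3/4)*3**(1/4)/4 - 4/3 - 2**(3/4)/3 + 13*2**(1/4)/3 + 2*2**(1/4)*3**(3/4)
F(1/3) = -243*2**(1/6)*3**(5/6)/368 - 9*2**(1/6)/92 + 15*2**(2/3)/112 + 45/161 + 81*2**(2/3)*3**(1/3)/56 + 72*2**(5/6)/23

the 4 pieces separated at 1/2, 1, 3/2 each add one integral
[0, 1/2) adds the kernel integral of 5*t**2/2
[1/2, 1) adds the kernel integral of 6*t**(7/2)
between 1 and 3/2 the integrand is 3*t**2·t^(s-1)
piece [3/2, 2): integrate 3*t**(7/2)/2 against the kernel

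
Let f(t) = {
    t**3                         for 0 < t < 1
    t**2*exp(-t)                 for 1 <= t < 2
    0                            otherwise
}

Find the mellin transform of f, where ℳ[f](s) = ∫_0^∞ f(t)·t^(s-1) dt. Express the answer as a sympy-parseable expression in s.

((s + 3)*uppergamma(s + 2, 1) - (s + 3)*uppergamma(s + 2, 2) + 1)/(s + 3)
  Re(s) > -3

undo the shared t-power: t on [0, 1); exp(-t) on [1, 2)
summing 2 kernel integrals split by 1 yields ℳ[f](s)
for t in [0, 1): the term is ∫ t**3·t^(s-1)
between 1 and 2 the integrand is t**2*exp(-t)·t^(s-1)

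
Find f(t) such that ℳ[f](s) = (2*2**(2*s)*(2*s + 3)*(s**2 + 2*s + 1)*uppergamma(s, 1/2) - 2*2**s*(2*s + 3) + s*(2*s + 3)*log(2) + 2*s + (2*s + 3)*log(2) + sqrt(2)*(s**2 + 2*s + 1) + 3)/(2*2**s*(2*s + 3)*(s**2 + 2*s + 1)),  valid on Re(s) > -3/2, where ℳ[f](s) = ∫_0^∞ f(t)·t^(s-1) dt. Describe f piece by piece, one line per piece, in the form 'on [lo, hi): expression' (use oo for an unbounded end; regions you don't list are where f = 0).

integrate the 3 segments split at 1/2, 1, then add the results
for t in [0, 1/2): the term is ∫ t**(3/2)·t^(s-1)
between 1/2 and 1 the integrand is t*log(t)·t^(s-1)
on [1, ∞) integrate f = exp(-t/2) against the kernel

on [0, 1/2): t**(3/2)
on [1/2, 1): t*log(t)
on [1, oo): exp(-t/2)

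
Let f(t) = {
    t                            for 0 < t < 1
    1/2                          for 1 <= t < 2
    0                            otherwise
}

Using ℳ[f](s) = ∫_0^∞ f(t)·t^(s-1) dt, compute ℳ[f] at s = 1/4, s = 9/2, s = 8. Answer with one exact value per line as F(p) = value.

F(1/4) = -6/5 + 2*2**(1/4)
F(9/2) = 7/99 + 16*sqrt(2)/9
F(8) = 2311/144

treat the 2 regions marked off by 1 separately and sum
∫ over [0, 1) of t·t^(s-1) joins the sum
on [1, 2) integrate f = 1/2 against the kernel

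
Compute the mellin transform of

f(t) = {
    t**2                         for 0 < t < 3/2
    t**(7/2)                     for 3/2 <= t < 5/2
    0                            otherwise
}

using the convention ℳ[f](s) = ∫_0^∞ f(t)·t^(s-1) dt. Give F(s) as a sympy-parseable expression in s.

((3/2)**(s + 2)*(2*s + 7) - 2*(3/2)**(s + 7/2)*(s + 2) + 2*(5/2)**(s + 7/2)*(s + 2))/((s + 2)*(2*s + 7))
  Re(s) > -2

slice at 3/2, transform all 2 pieces, and sum them
over [0, 3/2), the kernel integral of t**2 enters the sum
over [3/2, 5/2), the kernel integral of t**(7/2) enters the sum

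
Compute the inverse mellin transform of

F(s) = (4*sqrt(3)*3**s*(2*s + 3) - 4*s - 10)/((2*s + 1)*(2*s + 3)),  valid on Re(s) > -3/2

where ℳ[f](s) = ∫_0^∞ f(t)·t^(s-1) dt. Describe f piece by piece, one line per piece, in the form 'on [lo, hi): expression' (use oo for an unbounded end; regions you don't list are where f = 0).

on [0, 1): t**(3/2)
on [1, 3): 2*sqrt(t)

cuts at 1: linearity sums the 2 kernel integrals
on [0, 1) integrate f = t**(3/2) against the kernel
on [1, 3) integrate f = 2*sqrt(t) against the kernel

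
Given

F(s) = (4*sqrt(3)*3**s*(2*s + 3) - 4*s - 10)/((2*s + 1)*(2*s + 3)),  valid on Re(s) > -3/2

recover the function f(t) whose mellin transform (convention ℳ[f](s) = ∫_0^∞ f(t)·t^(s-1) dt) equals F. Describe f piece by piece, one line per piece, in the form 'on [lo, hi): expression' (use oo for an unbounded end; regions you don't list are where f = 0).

summing 2 kernel integrals split by 1 yields ℳ[f](s)
piece [0, 1): integrate t**(3/2) against the kernel
between 1 and 3 the integrand is 2*sqrt(t)·t^(s-1)

on [0, 1): t**(3/2)
on [1, 3): 2*sqrt(t)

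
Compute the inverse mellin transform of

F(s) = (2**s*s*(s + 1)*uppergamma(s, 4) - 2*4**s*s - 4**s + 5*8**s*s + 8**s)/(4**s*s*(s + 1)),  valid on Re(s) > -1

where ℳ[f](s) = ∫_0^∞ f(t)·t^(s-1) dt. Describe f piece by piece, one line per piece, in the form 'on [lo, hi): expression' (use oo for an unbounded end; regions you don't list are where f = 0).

linearity at 1, 2 turns ℳ[f](s) into 3 summed integrals
∫ over [0, 1) of t·t^(s-1) joins the sum
[1, 2) adds the kernel integral of (2*t + 1)
segment [2, ∞) carries exp(-2*t); integrate it

on [0, 1): t
on [1, 2): 2*t + 1
on [2, oo): exp(-2*t)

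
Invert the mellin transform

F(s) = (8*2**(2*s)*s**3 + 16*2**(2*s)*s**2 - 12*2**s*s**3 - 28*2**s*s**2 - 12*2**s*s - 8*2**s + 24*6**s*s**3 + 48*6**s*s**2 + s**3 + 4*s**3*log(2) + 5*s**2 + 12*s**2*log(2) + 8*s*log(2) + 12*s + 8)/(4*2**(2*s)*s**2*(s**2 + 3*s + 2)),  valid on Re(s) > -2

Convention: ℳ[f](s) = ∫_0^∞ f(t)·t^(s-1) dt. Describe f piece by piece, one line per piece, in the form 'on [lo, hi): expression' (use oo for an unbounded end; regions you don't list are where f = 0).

on [0, 1/4): 4*t**2
on [1/4, 1/2): log(2*t)
on [1/2, 1): 6*t
on [1, 3/2): 4*t

strip the common scale on t: t**2 on [0, 1/2); log(t) on [1/2, 1); 3*t on [1, 2); …
invert the shared t-power to get t on [0, 1/2); log(t)/t on [1/2, 1); 3 on [1, 2); …
breakpoints 1/4, 1/2, 1: one integral from each of the 4 segments
between 0 and 1/4 the integrand is 4*t**2·t^(s-1)
over [1/4, 1/2), the kernel integral of log(2*t) enters the sum
on [1/2, 1) integrate f = 6*t against the kernel
on [1, 3/2): add ∫ 4*t·t^(s-1) dt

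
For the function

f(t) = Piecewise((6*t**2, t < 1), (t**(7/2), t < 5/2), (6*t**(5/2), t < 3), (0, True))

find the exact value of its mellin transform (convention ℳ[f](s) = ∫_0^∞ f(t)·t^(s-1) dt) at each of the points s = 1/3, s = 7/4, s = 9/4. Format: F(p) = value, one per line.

F(1/3) = -14325*2**(1/6)*5**(5/6)/3128 + 372/161 + 324*3**(5/6)/17
F(7/4) = -104375*2**(3/4)*5**(1/4)/5712 + 148/105 + 1944*3**(1/4)/17
F(9/4) = -113125*2**(1/4)*5**(3/4)/6992 + 484/391 + 1944*3**(3/4)/19

integrate the 3 segments split at 1, 5/2, then add the results
for t in [0, 1): the term is ∫ 6*t**2·t^(s-1)
on [1, 5/2): add ∫ t**(7/2)·t^(s-1) dt
∫ 6*t**(5/2)·t^(s-1) over [5/2, 3)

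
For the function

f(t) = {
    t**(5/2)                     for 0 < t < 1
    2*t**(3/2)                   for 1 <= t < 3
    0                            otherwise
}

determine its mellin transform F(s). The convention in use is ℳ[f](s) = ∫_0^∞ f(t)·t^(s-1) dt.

strip the shared t-power: t**(3/2) on [0, 1); 2*sqrt(t) on [1, 3)
cuts at 1: linearity sums the 2 kernel integrals
the [0, 1) slice contributes ∫ t**(5/2)·t^(s-1) dt
between 1 and 3 the integrand is 2*t**(3/2)·t^(s-1)

2*(2*3**(s + 3/2)*(2*s + 5) - 2*s - 7)/((2*s + 3)*(2*s + 5))
  Re(s) > -5/2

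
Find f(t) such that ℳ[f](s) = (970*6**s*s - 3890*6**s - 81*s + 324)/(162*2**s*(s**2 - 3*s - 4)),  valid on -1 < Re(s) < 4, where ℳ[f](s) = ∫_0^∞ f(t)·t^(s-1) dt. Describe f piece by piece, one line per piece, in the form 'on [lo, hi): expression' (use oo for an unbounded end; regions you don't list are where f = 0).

on [0, 1/2): t
on [1/2, 3): 2*t
on [3, oo): t**(-4)

along the cuts 1/2, 3, ℳ[f](s) splits into 3 integrals
for t in [0, 1/2): the term is ∫ t·t^(s-1)
∫ 2*t·t^(s-1) over [1/2, 3)
segment 3 to ∞ holds t**(-4); add its integral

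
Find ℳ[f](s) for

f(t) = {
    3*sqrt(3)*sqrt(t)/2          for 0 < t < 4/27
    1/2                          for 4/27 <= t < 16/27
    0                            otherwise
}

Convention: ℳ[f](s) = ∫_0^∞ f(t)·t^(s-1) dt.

strip the common scale on t: 3*sqrt(t)/2 on [0, 4/9); 1/2 on [4/9, 16/9)
strip the power substitution: 3*t/2 on [0, 2/3); 1/2 on [2/3, 4/3)
reversing the common scale on t: t on [0, 1); 1/2 on [1, 2)
cuts at 4/27: linearity sums the 2 kernel integrals
the [0, 4/27) slice contributes ∫ 3*sqrt(3)*sqrt(t)/2·t^(s-1) dt
∫ over [4/27, 16/27) of 1/2·t^(s-1) joins the sum

2**(2*s - 1)*(4**s*(2*s + 1) + 2*s - 1)/(27**s*s*(2*s + 1))
  Re(s) > -1/2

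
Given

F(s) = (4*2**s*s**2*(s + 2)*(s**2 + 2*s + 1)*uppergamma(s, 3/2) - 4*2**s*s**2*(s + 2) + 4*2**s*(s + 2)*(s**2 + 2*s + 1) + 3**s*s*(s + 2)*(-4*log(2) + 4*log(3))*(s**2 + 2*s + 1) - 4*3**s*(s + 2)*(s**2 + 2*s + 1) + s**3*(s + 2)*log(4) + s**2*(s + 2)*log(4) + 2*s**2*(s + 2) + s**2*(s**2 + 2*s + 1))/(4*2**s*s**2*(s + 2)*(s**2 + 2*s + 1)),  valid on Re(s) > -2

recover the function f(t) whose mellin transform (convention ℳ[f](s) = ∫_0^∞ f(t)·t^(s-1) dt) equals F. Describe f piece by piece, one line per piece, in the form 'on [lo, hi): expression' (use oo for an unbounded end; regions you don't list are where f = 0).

on [0, 1/2): t**2
on [1/2, 1): t*log(t)
on [1, 3/2): log(t)
on [3/2, oo): exp(-t)

cuts at 1/2, 1, 3/2: linearity sums the 4 kernel integrals
on [0, 1/2): add ∫ t**2·t^(s-1) dt
on [1/2, 1) integrate f = t*log(t) against the kernel
on [1, 3/2): add ∫ log(t)·t^(s-1) dt
the [3/2, ∞) slice contributes ∫ exp(-t)·t^(s-1) dt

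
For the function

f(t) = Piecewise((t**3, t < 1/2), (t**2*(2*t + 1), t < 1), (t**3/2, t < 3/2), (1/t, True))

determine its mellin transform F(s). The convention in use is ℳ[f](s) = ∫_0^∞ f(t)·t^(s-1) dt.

(120*2**s*s**2 + 168*2**s*s - 288*2**s + 49*3**s*s**2 - 79*3**s*s - 354*3**s - 18*s**2 - 30*s + 48)/(48*2**s*(s**3 + 4*s**2 + s - 6))
  -3 < Re(s) < 1

strip the shared t-power: t on [0, 1/2); 2*t + 1 on [1/2, 1); t/2 on [1, 3/2); …
decompose at 1/2, 1, 3/2; ℳ[f](s) sums the 4 pieces' integrals
[0, 1/2) adds the kernel integral of t**3
between 1/2 and 1 the integrand is t**2*(2*t + 1)·t^(s-1)
between 1 and 3/2 the integrand is t**3/2·t^(s-1)
over [3/2, ∞), the kernel integral of 1/t enters the sum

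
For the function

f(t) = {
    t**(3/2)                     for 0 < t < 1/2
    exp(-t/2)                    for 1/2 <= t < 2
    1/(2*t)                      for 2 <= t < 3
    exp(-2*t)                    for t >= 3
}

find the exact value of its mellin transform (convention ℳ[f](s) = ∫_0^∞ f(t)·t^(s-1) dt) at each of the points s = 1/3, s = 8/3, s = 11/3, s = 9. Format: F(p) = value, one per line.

F(1/3) = -3**(1/3)/4 - 2**(1/3)*uppergamma(1/3, 1) + 2**(2/3)*uppergamma(1/3, 6)/2 + 3*2**(1/6)/22 + 3*2**(1/3)/8 + 2**(1/3)*uppergamma(1/3, 1/4)
F(8/3) = -4*2**(2/3)*uppergamma(8/3, 1) - 3*2**(2/3)/5 + 2**(1/3)*uppergamma(8/3, 6)/8 + 3*2**(5/6)/400 + 9*3**(2/3)/10 + 4*2**(2/3)*uppergamma(8/3, 1/4)
F(11/3) = -8*2**(2/3)*uppergamma(11/3, 1) - 3*2**(2/3)/4 + 3*2**(5/6)/992 + 2**(1/3)*uppergamma(11/3, 6)/16 + 27*3**(2/3)/16 + 8*2**(2/3)*uppergamma(11/3, 1/4)
F(9) = -56115712*exp(-1) + sqrt(2)/21504 + 107667*exp(-6)/4 + 6305/16 + 3392923553*exp(-1/4)/128

summing 4 kernel integrals split by 1/2, 2, 3 yields ℳ[f](s)
segment [0, 1/2) carries t**(3/2); integrate it
∫ exp(-t/2)·t^(s-1) over [1/2, 2)
over [2, 3), the kernel integral of 1/(2*t) enters the sum
on [3, ∞) integrate f = exp(-2*t) against the kernel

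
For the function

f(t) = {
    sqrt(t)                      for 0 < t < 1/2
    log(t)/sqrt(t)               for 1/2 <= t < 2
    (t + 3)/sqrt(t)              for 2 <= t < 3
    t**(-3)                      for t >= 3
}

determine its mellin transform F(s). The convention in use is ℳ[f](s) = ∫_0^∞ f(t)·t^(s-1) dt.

2**(1/2 - s)*(-270*2**(2*s - 1)*(s - 1/2)**2*(2*s - 6) + 54*2**(2*s - 1)*(s - 1/2)*(s + 1/2)*(2*s - 6)*log(2) - 162*2**(2*s - 1)*(s - 1/2)*(2*s - 6) - 54*2**(2*s - 1)*(s + 1/2)*(2*s - 6) - 4*sqrt(3)*6**(s - 1/2)*(s - 1/2)**2*(s + 1/2) + 324*6**(s - 1/2)*(s - 1/2)**2*(2*s - 6) + 162*6**(s - 1/2)*(s - 1/2)*(2*s - 6) + 27*(s - 1/2)**2*(2*s - 6) + 54*(s - 1/2)*(s + 1/2)*(2*s - 6)*log(2) + (2*s - 6)*(54*s + 27))/(54*(s - 1/2)**2*(s + 1/2)*(2*s - 6))
  -1/2 < Re(s) < 3

back out the shared t-power: t**(3/2) on [0, 1/2); sqrt(t)*log(t) on [1/2, 2); sqrt(t)*(t + 3) on [2, 3); …
remove the shared t-power first: t on [0, 1/2); log(t) on [1/2, 2); t + 3 on [2, 3); …
summing 4 kernel integrals split by 1/2, 2, 3 yields ℳ[f](s)
∫ over [0, 1/2) of sqrt(t)·t^(s-1) joins the sum
segment 1/2 to 2 holds log(t)/sqrt(t); add its integral
[2, 3) adds the kernel integral of (t + 3)/sqrt(t)
on [3, ∞) integrate f = t**(-3) against the kernel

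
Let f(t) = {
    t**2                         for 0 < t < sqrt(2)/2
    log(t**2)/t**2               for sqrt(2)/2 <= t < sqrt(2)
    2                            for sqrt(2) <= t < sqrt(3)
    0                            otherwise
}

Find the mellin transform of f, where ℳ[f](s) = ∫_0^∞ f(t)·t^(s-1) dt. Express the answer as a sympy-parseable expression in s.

remove the power substitution first: t on [0, 1/2); log(t)/t on [1/2, 2); 2 on [2, 3)
invert the shared t-power to get t**2 on [0, 1/2); log(t) on [1/2, 2); 2*t on [2, 3)
linearity at sqrt(2)/2, sqrt(2) turns ℳ[f](s) into 3 summed integrals
[0, sqrt(2)/2) adds the kernel integral of t**2
on [sqrt(2)/2, sqrt(2)) integrate f = log(t**2)/t**2 against the kernel
∫ 2·t^(s-1) over [sqrt(2), sqrt(3))

(2**s*s*(s - 2)*(s + 2)*log(2) - 2*2**s*s*(s + 2) - 4*2**s*(s - 2)**2*(s + 2) + 4*6**(s/2)*(s - 2)**2*(s + 2) + s*(s - 2)**2 + 4*s*(s - 2)*(s + 2)*log(2) + 8*s*(s + 2))/(2*2**(s/2)*s*(s - 2)**2*(s + 2))
  Re(s) > -2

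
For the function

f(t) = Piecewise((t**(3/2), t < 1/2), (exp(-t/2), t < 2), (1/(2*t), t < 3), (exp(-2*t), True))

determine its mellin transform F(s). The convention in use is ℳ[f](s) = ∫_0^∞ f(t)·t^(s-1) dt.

summing 4 kernel integrals split by 1/2, 2, 3 yields ℳ[f](s)
over [0, 1/2), the kernel integral of t**(3/2) enters the sum
between 1/2 and 2 the integrand is exp(-t/2)·t^(s-1)
on [2, 3) integrate f = 1/(2*t) against the kernel
[3, ∞) adds the kernel integral of exp(-2*t)

(12*24**s*(s - 1)*(2*s + 3)*uppergamma(s, 1/4) - 12*24**s*(s - 1)*(2*s + 3)*uppergamma(s, 1) - 3*24**s*(2*s + 3) + 2*36**s*(2*s + 3) + 12*6**s*(s - 1)*(2*s + 3)*uppergamma(s, 6) + 6*sqrt(2)*6**s*(s - 1))/(12*12**s*(s - 1)*(2*s + 3))
  Re(s) > -3/2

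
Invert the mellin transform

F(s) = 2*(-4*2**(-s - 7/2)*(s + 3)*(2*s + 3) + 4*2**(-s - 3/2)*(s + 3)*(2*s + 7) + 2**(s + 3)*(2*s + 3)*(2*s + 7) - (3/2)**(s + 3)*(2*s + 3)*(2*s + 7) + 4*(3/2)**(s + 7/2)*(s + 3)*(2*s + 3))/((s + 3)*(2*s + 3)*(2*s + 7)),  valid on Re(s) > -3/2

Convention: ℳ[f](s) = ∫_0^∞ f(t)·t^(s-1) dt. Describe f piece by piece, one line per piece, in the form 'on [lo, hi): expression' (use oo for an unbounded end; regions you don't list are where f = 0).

on [0, 1/2): 4*t**(3/2)
on [1/2, 3/2): 4*t**(7/2)
on [3/2, 2): 2*t**3

the 3 pieces separated at 1/2, 3/2 each add one integral
∫ over [0, 1/2) of 4*t**(3/2)·t^(s-1) joins the sum
the [1/2, 3/2) slice contributes ∫ 4*t**(7/2)·t^(s-1) dt
[3/2, 2) adds the kernel integral of 2*t**3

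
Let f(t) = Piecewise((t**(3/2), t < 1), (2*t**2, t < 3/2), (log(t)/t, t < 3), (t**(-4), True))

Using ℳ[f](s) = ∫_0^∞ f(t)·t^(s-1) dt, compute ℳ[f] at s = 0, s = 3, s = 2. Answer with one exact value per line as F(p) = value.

F(0) = log(6**(1/3)/2) + 365/162
F(3) = 9*log(2)/8 + 271/180 + 27*log(3)/8
F(2) = 1759/2016 + 3*log(2)/2 + 3*log(3)/2

breakpoints 1, 3/2, 3: one integral from each of the 4 segments
on [0, 1): add ∫ t**(3/2)·t^(s-1) dt
piece [1, 3/2): integrate 2*t**2 against the kernel
∫ log(t)/t·t^(s-1) over [3/2, 3)
the [3, ∞) slice contributes ∫ t**(-4)·t^(s-1) dt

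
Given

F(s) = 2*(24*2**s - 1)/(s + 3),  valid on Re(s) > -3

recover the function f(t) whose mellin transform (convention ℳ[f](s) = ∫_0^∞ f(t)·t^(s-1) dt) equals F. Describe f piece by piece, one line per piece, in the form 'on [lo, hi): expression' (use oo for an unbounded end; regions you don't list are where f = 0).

on [0, 1): 4*t**3
on [1, 2): 6*t**3

split f at 1: ℳ[f](s) collects 2 kernel integrals
between 0 and 1 the integrand is 4*t**3·t^(s-1)
segment [1, 2) carries 6*t**3; integrate it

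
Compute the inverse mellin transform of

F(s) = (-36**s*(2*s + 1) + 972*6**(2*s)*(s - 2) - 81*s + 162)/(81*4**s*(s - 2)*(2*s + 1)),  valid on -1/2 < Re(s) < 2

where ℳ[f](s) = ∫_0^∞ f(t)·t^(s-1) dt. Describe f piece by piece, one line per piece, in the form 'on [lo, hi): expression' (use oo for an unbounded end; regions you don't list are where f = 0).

strip the power substitution: t on [0, 1/2); 2*t on [1/2, 3); t**(-4) on [3, ∞)
slice at 1/4, 9, transform all 3 pieces, and sum them
piece [0, 1/4): integrate sqrt(t) against the kernel
∫ 2*sqrt(t)·t^(s-1) over [1/4, 9)
[9, ∞) adds the kernel integral of t**(-2)

on [0, 1/4): sqrt(t)
on [1/4, 9): 2*sqrt(t)
on [9, oo): t**(-2)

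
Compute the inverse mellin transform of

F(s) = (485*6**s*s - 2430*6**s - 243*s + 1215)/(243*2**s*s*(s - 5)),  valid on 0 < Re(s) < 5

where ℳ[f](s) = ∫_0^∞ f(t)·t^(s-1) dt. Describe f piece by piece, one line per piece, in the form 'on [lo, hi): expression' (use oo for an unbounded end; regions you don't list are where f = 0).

on [0, 1/2): 1
on [1/2, 3): 2
on [3, oo): t**(-5)

strip the shared t-power: t on [0, 1/2); 2*t on [1/2, 3); t**(-4) on [3, ∞)
decompose at 1/2, 3; ℳ[f](s) sums the 3 pieces' integrals
over [0, 1/2), the kernel integral of 1 enters the sum
∫ 2·t^(s-1) over [1/2, 3)
piece [3, ∞): integrate t**(-5) against the kernel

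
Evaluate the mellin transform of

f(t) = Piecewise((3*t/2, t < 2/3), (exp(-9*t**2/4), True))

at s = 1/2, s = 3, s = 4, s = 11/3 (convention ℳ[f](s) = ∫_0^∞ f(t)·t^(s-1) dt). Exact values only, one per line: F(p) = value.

F(1/2) = sqrt(6)*(3*uppergamma(1/4, 1) + 4)/18
F(3) = 2*(2 + E*(sqrt(pi)*erfc(1) + 1))*exp(-1)/27
F(4) = 16/405 + 16*exp(-1)/81
F(11/3) = 4*12**(1/3)*(3 + 7*uppergamma(11/6, 1))/567

reversing the common scale on t: t on [0, 1); exp(-t**2) on [1, ∞)
peel off the power substitution: sqrt(t) on [0, 1); exp(-t) on [1, ∞)
the 2 pieces separated at 2/3 each add one integral
over [0, 2/3), the kernel integral of 3*t/2 enters the sum
segment 2/3 to ∞ holds exp(-9*t**2/4); add its integral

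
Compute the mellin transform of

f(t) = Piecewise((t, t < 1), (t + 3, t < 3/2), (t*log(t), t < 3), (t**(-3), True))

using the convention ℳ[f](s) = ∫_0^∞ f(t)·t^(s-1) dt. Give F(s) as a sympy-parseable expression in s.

cuts at 1, 3/2, 3: linearity sums the 4 kernel integrals
for t in [0, 1): the term is ∫ t·t^(s-1)
for t in [1, 3/2): the term is ∫ (t + 3)·t^(s-1)
piece [3/2, 3): integrate t*log(t) against the kernel
∫ t**(-3)·t^(s-1) over [3, ∞)

(-162*2**s*s*(s - 3)*(s**2 + 2*s + 1) - 162*2**s*(s - 3)*(s**2 + 2*s + 1) - 81*3**s*s**2*(s - 3)*(s + 1)*log(3) + 81*3**s*s**2*(s - 3)*(s + 1)*log(2) - 81*3**s*s*(s - 3)*(s + 1)*log(3) + 81*3**s*s*(s - 3)*(s + 1)*log(2) + 81*3**s*s*(s - 3)*(s + 1) + 243*3**s*s*(s - 3)*(s**2 + 2*s + 1) + 162*3**s*(s - 3)*(s**2 + 2*s + 1) + 162*6**s*s**2*(s - 3)*(s + 1)*log(3) - 162*6**s*s*(s - 3)*(s + 1) + 162*6**s*s*(s - 3)*(s + 1)*log(3) - 2*6**s*s*(s + 1)*(s**2 + 2*s + 1))/(54*2**s*s*(s - 3)*(s + 1)*(s**2 + 2*s + 1))
  -1 < Re(s) < 3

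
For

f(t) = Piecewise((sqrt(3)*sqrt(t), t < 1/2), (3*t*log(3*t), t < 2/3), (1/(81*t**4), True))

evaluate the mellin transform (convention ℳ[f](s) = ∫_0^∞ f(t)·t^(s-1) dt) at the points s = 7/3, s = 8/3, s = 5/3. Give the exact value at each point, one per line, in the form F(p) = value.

the common scale on t comes off first: sqrt(6)*sqrt(t)/2 on [0, 1); 3*t*log(3*t/2)/2 on [1, 4/3); 16/(81*t**4) on [4/3, ∞)
the common scale on t comes off first: sqrt(t) on [0, 3/2); t*log(t) on [3/2, 2); t**(-4) on [2, ∞)
f breaks at 1/2, 2/3 into 3 integrals to sum
∫ sqrt(3)*sqrt(t)·t^(s-1) over [0, 1/2)
between 1/2 and 2/3 the integrand is 3*t*log(3*t)·t^(s-1)
∫ over [2/3, ∞) of 1/(81*t**4)·t^(s-1) joins the sum

F(7/3) = -9*2**(2/3)*log(3)/160 - 19*18**(1/3)/900 + 27*2**(2/3)/1600 + 9*2**(2/3)*log(2)/160 + 3*2**(1/6)*sqrt(3)/68 + 4*18**(1/3)*log(2)/45
F(8/3) = -9*2**(1/3)*log(3)/176 - 263*12**(1/3)/17424 + 27*2**(1/3)/1936 + 9*2**(1/3)*log(2)/176 + 3*2**(5/6)*sqrt(3)/152 + 8*12**(1/3)*log(2)/99
F(5/3) = -9*2**(1/3)*log(3)/64 - 19*12**(1/3)/336 + 27*2**(1/3)/512 + 9*2**(1/3)*log(2)/64 + 3*2**(5/6)*sqrt(3)/52 + 12**(1/3)*log(2)/6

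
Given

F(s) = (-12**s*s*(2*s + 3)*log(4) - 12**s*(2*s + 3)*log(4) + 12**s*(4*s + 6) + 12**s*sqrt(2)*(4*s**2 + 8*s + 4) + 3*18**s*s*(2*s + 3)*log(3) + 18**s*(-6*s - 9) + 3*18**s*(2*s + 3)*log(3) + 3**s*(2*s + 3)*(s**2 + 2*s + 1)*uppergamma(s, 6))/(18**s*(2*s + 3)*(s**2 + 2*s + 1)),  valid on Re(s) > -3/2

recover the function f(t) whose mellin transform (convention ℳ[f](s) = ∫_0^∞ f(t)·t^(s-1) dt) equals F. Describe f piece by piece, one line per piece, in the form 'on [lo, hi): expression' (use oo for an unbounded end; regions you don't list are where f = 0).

remove the common scale on t first: t**(3/2) on [0, 2); t*log(t) on [2, 3); exp(-2*t) on [3, ∞)
integrate the 3 segments split at 2/3, 1, then add the results
∫ over [0, 2/3) of 3*sqrt(3)*t**(3/2)·t^(s-1) joins the sum
∫ 3*t*log(3*t)·t^(s-1) over [2/3, 1)
∫ exp(-6*t)·t^(s-1) over [1, ∞)

on [0, 2/3): 3*sqrt(3)*t**(3/2)
on [2/3, 1): 3*t*log(3*t)
on [1, oo): exp(-6*t)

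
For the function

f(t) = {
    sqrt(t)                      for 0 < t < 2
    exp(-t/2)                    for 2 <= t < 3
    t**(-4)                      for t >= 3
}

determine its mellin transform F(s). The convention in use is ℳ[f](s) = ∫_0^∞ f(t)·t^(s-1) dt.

(2**s*(s - 4)*(2*s + 1)*uppergamma(s, 1) - 2**s*(s - 4)*(2*s + 1)*uppergamma(s, 3/2) + 2*2**(s + 1/2)*(s - 4) - 3**s*(2*s + 1)/81)/((s - 4)*(2*s + 1))
  -1/2 < Re(s) < 4

linearity at 2, 3 turns ℳ[f](s) into 3 summed integrals
segment [0, 2) carries sqrt(t); integrate it
between 2 and 3 the integrand is exp(-t/2)·t^(s-1)
[3, ∞) adds the kernel integral of t**(-4)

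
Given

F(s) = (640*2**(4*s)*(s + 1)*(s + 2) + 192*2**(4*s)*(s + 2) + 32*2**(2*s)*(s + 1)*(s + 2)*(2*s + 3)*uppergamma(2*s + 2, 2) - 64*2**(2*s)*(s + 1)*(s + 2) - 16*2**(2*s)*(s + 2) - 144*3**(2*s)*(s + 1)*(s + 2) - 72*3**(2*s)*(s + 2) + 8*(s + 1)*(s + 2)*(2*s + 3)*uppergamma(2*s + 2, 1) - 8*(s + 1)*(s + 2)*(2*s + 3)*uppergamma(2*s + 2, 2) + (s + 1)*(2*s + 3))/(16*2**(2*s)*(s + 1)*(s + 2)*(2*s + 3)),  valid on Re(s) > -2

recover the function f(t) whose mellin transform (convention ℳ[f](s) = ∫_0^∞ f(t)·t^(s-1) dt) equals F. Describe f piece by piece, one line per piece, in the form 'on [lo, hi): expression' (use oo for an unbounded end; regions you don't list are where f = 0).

on [0, 1/4): t**2
on [1/4, 1): t*exp(-2*sqrt(t))
on [1, 9/4): t*(sqrt(t) + 1)
on [9/4, 4): t*(sqrt(t) + 3)
on [4, oo): t*exp(-sqrt(t))

invert the power substitution to get t**4 on [0, 1/2); t**2*exp(-2*t) on [1/2, 1); t**2*(t + 1) on [1, 3/2); …
strip the shared t-power: t**2 on [0, 1/2); exp(-2*t) on [1/2, 1); t + 1 on [1, 3/2); …
the 5 pieces separated at 1/4, 1, 9/4, 4 each add one integral
for t in [0, 1/4): the term is ∫ t**2·t^(s-1)
[1/4, 1) adds the kernel integral of t*exp(-2*sqrt(t))
∫ t*(sqrt(t) + 1)·t^(s-1) over [1, 9/4)
∫ t*(sqrt(t) + 3)·t^(s-1) over [9/4, 4)
segment 4 to ∞ holds t*exp(-sqrt(t)); add its integral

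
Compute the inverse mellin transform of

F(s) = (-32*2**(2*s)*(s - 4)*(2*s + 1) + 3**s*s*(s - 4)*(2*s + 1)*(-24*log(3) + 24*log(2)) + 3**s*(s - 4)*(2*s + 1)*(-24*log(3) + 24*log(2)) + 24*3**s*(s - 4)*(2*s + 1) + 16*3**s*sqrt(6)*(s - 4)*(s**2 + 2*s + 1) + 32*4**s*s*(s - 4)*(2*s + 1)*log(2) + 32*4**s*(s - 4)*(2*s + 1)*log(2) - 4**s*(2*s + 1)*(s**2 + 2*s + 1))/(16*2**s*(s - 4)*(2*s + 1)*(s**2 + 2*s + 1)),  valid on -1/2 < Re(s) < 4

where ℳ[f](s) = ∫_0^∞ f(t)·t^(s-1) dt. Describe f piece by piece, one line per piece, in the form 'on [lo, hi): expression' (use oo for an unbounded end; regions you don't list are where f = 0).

on [0, 3/2): sqrt(t)
on [3/2, 2): t*log(t)
on [2, oo): t**(-4)

along the cuts 3/2, 2, ℳ[f](s) splits into 3 integrals
[0, 3/2) adds the kernel integral of sqrt(t)
for t in [3/2, 2): the term is ∫ t*log(t)·t^(s-1)
the [2, ∞) slice contributes ∫ t**(-4)·t^(s-1) dt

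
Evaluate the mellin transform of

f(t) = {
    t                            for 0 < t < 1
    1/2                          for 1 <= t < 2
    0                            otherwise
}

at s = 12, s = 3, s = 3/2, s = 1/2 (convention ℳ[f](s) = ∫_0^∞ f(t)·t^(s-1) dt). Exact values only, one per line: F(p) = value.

slice at 1, transform all 2 pieces, and sum them
∫ over [0, 1) of t·t^(s-1) joins the sum
between 1 and 2 the integrand is 1/2·t^(s-1)

F(12) = 17753/104
F(3) = 17/12
F(3/2) = 1/15 + 2*sqrt(2)/3
F(1/2) = -1/3 + sqrt(2)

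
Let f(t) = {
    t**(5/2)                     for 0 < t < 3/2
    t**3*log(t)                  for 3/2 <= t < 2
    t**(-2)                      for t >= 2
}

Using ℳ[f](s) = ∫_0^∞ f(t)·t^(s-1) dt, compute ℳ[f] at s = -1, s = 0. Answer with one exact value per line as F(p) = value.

F(-1) = -9*log(3)/8 - 19/48 + sqrt(6)/2 + 25*log(2)/8
F(0) = -9*log(3)/8 - 7/18 + 9*sqrt(6)/20 + 91*log(2)/24

reversing the shared t-power: sqrt(t) on [0, 3/2); t*log(t) on [3/2, 2); t**(-4) on [2, ∞)
cuts at 3/2, 2: linearity sums the 3 kernel integrals
on [0, 3/2) integrate f = t**(5/2) against the kernel
over [3/2, 2), the kernel integral of t**3*log(t) enters the sum
segment [2, ∞) carries t**(-2); integrate it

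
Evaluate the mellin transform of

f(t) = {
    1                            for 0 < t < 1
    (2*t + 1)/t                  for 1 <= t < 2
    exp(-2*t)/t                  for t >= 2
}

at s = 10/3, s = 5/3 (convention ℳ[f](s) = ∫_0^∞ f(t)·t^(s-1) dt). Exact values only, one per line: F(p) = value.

strip the shared t-power: t on [0, 1); 2*t + 1 on [1, 2); exp(-2*t) on [2, ∞)
cuts at 1, 2: linearity sums the 3 kernel integrals
segment 0 to 1 holds 1; add its integral
∫ over [1, 2) of (2*t + 1)/t·t^(s-1) joins the sum
on [2, ∞): add ∫ exp(-2*t)/t·t^(s-1) dt

F(10/3) = -51/70 + 2**(2/3)*uppergamma(7/3, 4)/8 + 228*2**(1/3)/35
F(5/3) = -21/10 + 2**(1/3)*uppergamma(2/3, 4)/2 + 39*2**(2/3)/10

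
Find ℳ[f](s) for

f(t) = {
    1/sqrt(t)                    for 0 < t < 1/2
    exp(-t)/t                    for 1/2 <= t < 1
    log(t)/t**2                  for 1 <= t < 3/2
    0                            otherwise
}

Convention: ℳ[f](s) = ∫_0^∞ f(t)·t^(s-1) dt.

reversing the shared t-power: sqrt(t) on [0, 1/2); exp(-t) on [1/2, 1); log(t)/t on [1, 3/2)
breakpoints 1/2, 1: one integral from each of the 3 segments
on [0, 1/2): add ∫ 1/sqrt(t)·t^(s-1) dt
on [1/2, 1): add ∫ exp(-t)/t·t^(s-1) dt
segment [1, 3/2) carries log(t)/t**2; integrate it

(9*2**s*(2*s - 1)*(-2*s + (s - 1)**2 + 3)*uppergamma(s - 1, 1/2) - 9*2**s*(2*s - 1)*(-2*s + (s - 1)**2 + 3)*uppergamma(s - 1, 1) + 9*2**s*(2*s - 1) + 4*3**s*(1 - 2*s) + 3**s*(s - 1)*(2*s - 1)*(-4*log(2) + 4*log(3)) + 3**s*(2*s - 1)*(-4*log(3) + 4*log(2)) + 18*sqrt(2)*(-2*s + (s - 1)**2 + 3))/(9*2**s*(2*s - 1)*(-2*s + (s - 1)**2 + 3))
  Re(s) > 1/2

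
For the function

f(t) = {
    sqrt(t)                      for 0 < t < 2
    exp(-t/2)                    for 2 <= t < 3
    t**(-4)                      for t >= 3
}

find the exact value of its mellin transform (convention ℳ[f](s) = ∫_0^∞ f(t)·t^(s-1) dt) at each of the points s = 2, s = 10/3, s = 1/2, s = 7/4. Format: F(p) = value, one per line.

F(2) = -10*exp(-3/2) + 1/18 + 8*sqrt(2)/5 + 8*exp(-1)
F(10/3) = -8*2**(1/3)*uppergamma(10/3, 3/2) + 3**(1/3)/2 + 48*2**(5/6)/23 + 8*2**(1/3)*uppergamma(10/3, 1)
F(1/2) = -sqrt(2)*sqrt(pi)*erfc(sqrt(6)/2) + 2*sqrt(3)/567 + sqrt(2)*sqrt(pi)*erfc(1) + 2
F(7/4) = -2*2**(3/4)*uppergamma(7/4, 3/2) + 4*3**(3/4)/243 + 2*2**(3/4)*uppergamma(7/4, 1) + 16*2**(1/4)/9

integrate the 3 segments split at 2, 3, then add the results
∫ over [0, 2) of sqrt(t)·t^(s-1) joins the sum
∫ over [2, 3) of exp(-t/2)·t^(s-1) joins the sum
on [3, ∞) integrate f = t**(-4) against the kernel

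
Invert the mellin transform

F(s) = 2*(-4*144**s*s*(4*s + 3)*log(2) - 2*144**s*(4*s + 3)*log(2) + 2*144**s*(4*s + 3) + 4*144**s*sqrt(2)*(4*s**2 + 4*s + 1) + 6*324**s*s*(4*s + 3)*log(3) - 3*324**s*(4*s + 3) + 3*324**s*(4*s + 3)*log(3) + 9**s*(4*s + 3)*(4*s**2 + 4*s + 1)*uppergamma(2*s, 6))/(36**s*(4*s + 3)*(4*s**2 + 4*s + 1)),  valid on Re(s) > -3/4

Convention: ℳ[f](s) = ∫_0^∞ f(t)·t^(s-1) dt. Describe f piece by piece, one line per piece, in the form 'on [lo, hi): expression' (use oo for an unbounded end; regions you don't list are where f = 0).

the power substitution comes off first: t**(3/2) on [0, 2); t*log(t) on [2, 3); exp(-2*t) on [3, ∞)
split f at 4, 9: ℳ[f](s) collects 3 kernel integrals
on [0, 4): add ∫ t**(3/4)·t^(s-1) dt
for t in [4, 9): the term is ∫ sqrt(t)*log(sqrt(t))·t^(s-1)
the [9, ∞) slice contributes ∫ exp(-2*sqrt(t))·t^(s-1) dt

on [0, 4): t**(3/4)
on [4, 9): sqrt(t)*log(sqrt(t))
on [9, oo): exp(-2*sqrt(t))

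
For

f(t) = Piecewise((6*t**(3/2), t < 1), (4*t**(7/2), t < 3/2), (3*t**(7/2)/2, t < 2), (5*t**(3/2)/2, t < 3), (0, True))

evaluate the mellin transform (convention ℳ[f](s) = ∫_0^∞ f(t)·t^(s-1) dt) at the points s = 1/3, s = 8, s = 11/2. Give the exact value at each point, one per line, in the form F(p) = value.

cuts at 1, 3/2, 2: linearity sums the 4 kernel integrals
segment [0, 1) carries 6*t**(3/2); integrate it
on [1, 3/2) integrate f = 4*t**(7/2) against the kernel
segment [3/2, 2) carries 3*t**(7/2)/2; integrate it
over [2, 3), the kernel integral of 5*t**(3/2)/2 enters the sum

F(1/3) = 102*2**(5/6)/253 + 564/253 + 405*2**(1/6)*3**(5/6)/368 + 45*3**(5/6)/11
F(8) = 124/437 + 885735*sqrt(6)/94208 + 57856*sqrt(2)/437 + 98415*sqrt(3)/19
F(11/2) = 53659913/64512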